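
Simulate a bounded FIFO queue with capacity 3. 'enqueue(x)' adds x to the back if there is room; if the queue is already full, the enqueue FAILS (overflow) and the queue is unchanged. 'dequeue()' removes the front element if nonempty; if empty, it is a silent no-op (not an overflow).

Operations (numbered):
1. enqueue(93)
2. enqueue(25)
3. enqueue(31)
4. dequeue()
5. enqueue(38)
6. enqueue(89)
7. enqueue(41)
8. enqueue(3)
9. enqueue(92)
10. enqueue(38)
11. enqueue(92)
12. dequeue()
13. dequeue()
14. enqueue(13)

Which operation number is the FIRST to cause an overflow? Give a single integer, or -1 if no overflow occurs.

Answer: 6

Derivation:
1. enqueue(93): size=1
2. enqueue(25): size=2
3. enqueue(31): size=3
4. dequeue(): size=2
5. enqueue(38): size=3
6. enqueue(89): size=3=cap → OVERFLOW (fail)
7. enqueue(41): size=3=cap → OVERFLOW (fail)
8. enqueue(3): size=3=cap → OVERFLOW (fail)
9. enqueue(92): size=3=cap → OVERFLOW (fail)
10. enqueue(38): size=3=cap → OVERFLOW (fail)
11. enqueue(92): size=3=cap → OVERFLOW (fail)
12. dequeue(): size=2
13. dequeue(): size=1
14. enqueue(13): size=2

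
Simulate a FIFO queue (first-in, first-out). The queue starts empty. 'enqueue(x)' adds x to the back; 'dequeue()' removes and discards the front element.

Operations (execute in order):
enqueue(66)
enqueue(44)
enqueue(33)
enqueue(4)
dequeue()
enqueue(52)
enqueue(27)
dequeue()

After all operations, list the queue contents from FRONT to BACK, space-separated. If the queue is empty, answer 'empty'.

Answer: 33 4 52 27

Derivation:
enqueue(66): [66]
enqueue(44): [66, 44]
enqueue(33): [66, 44, 33]
enqueue(4): [66, 44, 33, 4]
dequeue(): [44, 33, 4]
enqueue(52): [44, 33, 4, 52]
enqueue(27): [44, 33, 4, 52, 27]
dequeue(): [33, 4, 52, 27]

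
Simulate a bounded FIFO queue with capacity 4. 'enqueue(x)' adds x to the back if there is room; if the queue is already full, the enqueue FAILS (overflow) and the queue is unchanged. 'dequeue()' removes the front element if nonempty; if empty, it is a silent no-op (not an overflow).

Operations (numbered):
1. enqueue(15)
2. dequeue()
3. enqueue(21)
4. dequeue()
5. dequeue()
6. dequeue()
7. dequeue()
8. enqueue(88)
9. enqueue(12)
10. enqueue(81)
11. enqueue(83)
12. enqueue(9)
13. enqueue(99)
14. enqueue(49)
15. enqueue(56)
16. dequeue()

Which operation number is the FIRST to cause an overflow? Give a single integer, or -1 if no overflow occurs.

1. enqueue(15): size=1
2. dequeue(): size=0
3. enqueue(21): size=1
4. dequeue(): size=0
5. dequeue(): empty, no-op, size=0
6. dequeue(): empty, no-op, size=0
7. dequeue(): empty, no-op, size=0
8. enqueue(88): size=1
9. enqueue(12): size=2
10. enqueue(81): size=3
11. enqueue(83): size=4
12. enqueue(9): size=4=cap → OVERFLOW (fail)
13. enqueue(99): size=4=cap → OVERFLOW (fail)
14. enqueue(49): size=4=cap → OVERFLOW (fail)
15. enqueue(56): size=4=cap → OVERFLOW (fail)
16. dequeue(): size=3

Answer: 12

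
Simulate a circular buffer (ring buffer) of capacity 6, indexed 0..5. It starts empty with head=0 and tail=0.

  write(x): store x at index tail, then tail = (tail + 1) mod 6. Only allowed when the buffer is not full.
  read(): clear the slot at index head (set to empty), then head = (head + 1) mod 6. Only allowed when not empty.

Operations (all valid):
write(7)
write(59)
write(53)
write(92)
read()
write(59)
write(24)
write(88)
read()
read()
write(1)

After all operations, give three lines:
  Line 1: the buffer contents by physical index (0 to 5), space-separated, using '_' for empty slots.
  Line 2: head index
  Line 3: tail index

write(7): buf=[7 _ _ _ _ _], head=0, tail=1, size=1
write(59): buf=[7 59 _ _ _ _], head=0, tail=2, size=2
write(53): buf=[7 59 53 _ _ _], head=0, tail=3, size=3
write(92): buf=[7 59 53 92 _ _], head=0, tail=4, size=4
read(): buf=[_ 59 53 92 _ _], head=1, tail=4, size=3
write(59): buf=[_ 59 53 92 59 _], head=1, tail=5, size=4
write(24): buf=[_ 59 53 92 59 24], head=1, tail=0, size=5
write(88): buf=[88 59 53 92 59 24], head=1, tail=1, size=6
read(): buf=[88 _ 53 92 59 24], head=2, tail=1, size=5
read(): buf=[88 _ _ 92 59 24], head=3, tail=1, size=4
write(1): buf=[88 1 _ 92 59 24], head=3, tail=2, size=5

Answer: 88 1 _ 92 59 24
3
2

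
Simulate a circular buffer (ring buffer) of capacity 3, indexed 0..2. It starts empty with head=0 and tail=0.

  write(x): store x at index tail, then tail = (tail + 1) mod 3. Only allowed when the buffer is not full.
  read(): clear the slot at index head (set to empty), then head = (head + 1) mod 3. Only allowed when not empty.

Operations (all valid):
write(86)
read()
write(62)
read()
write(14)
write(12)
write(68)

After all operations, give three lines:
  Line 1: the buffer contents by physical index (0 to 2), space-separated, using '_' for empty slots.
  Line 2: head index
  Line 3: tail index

Answer: 12 68 14
2
2

Derivation:
write(86): buf=[86 _ _], head=0, tail=1, size=1
read(): buf=[_ _ _], head=1, tail=1, size=0
write(62): buf=[_ 62 _], head=1, tail=2, size=1
read(): buf=[_ _ _], head=2, tail=2, size=0
write(14): buf=[_ _ 14], head=2, tail=0, size=1
write(12): buf=[12 _ 14], head=2, tail=1, size=2
write(68): buf=[12 68 14], head=2, tail=2, size=3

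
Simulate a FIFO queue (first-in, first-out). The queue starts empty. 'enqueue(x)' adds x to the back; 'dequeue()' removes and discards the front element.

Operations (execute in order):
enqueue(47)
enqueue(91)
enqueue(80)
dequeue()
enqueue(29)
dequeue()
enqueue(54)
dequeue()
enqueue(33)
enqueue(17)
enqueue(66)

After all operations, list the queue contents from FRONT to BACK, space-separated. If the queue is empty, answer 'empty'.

Answer: 29 54 33 17 66

Derivation:
enqueue(47): [47]
enqueue(91): [47, 91]
enqueue(80): [47, 91, 80]
dequeue(): [91, 80]
enqueue(29): [91, 80, 29]
dequeue(): [80, 29]
enqueue(54): [80, 29, 54]
dequeue(): [29, 54]
enqueue(33): [29, 54, 33]
enqueue(17): [29, 54, 33, 17]
enqueue(66): [29, 54, 33, 17, 66]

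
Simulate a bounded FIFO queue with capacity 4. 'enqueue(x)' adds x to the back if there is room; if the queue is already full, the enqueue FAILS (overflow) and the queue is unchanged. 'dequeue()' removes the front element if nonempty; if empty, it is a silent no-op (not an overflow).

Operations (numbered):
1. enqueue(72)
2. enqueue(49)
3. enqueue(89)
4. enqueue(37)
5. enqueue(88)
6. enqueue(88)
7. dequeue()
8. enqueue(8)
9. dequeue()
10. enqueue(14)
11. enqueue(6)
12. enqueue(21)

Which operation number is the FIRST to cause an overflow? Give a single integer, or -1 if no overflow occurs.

1. enqueue(72): size=1
2. enqueue(49): size=2
3. enqueue(89): size=3
4. enqueue(37): size=4
5. enqueue(88): size=4=cap → OVERFLOW (fail)
6. enqueue(88): size=4=cap → OVERFLOW (fail)
7. dequeue(): size=3
8. enqueue(8): size=4
9. dequeue(): size=3
10. enqueue(14): size=4
11. enqueue(6): size=4=cap → OVERFLOW (fail)
12. enqueue(21): size=4=cap → OVERFLOW (fail)

Answer: 5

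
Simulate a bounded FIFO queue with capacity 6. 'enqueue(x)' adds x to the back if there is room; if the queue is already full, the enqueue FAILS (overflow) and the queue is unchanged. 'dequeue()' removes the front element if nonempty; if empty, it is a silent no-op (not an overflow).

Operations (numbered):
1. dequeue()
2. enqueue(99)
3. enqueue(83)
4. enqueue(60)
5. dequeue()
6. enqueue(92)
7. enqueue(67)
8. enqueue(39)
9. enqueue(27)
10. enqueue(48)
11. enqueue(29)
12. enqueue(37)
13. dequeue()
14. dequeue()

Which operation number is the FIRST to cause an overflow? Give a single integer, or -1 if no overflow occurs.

Answer: 10

Derivation:
1. dequeue(): empty, no-op, size=0
2. enqueue(99): size=1
3. enqueue(83): size=2
4. enqueue(60): size=3
5. dequeue(): size=2
6. enqueue(92): size=3
7. enqueue(67): size=4
8. enqueue(39): size=5
9. enqueue(27): size=6
10. enqueue(48): size=6=cap → OVERFLOW (fail)
11. enqueue(29): size=6=cap → OVERFLOW (fail)
12. enqueue(37): size=6=cap → OVERFLOW (fail)
13. dequeue(): size=5
14. dequeue(): size=4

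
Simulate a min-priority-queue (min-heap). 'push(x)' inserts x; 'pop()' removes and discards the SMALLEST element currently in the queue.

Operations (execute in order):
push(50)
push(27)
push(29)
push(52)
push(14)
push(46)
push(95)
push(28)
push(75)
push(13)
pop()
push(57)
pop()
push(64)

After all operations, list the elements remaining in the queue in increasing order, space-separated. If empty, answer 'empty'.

push(50): heap contents = [50]
push(27): heap contents = [27, 50]
push(29): heap contents = [27, 29, 50]
push(52): heap contents = [27, 29, 50, 52]
push(14): heap contents = [14, 27, 29, 50, 52]
push(46): heap contents = [14, 27, 29, 46, 50, 52]
push(95): heap contents = [14, 27, 29, 46, 50, 52, 95]
push(28): heap contents = [14, 27, 28, 29, 46, 50, 52, 95]
push(75): heap contents = [14, 27, 28, 29, 46, 50, 52, 75, 95]
push(13): heap contents = [13, 14, 27, 28, 29, 46, 50, 52, 75, 95]
pop() → 13: heap contents = [14, 27, 28, 29, 46, 50, 52, 75, 95]
push(57): heap contents = [14, 27, 28, 29, 46, 50, 52, 57, 75, 95]
pop() → 14: heap contents = [27, 28, 29, 46, 50, 52, 57, 75, 95]
push(64): heap contents = [27, 28, 29, 46, 50, 52, 57, 64, 75, 95]

Answer: 27 28 29 46 50 52 57 64 75 95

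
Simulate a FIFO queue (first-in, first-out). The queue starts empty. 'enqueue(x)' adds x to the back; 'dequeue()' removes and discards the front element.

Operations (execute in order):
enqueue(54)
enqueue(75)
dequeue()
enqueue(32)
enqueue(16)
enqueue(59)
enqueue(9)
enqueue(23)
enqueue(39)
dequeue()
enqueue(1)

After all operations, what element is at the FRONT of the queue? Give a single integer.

Answer: 32

Derivation:
enqueue(54): queue = [54]
enqueue(75): queue = [54, 75]
dequeue(): queue = [75]
enqueue(32): queue = [75, 32]
enqueue(16): queue = [75, 32, 16]
enqueue(59): queue = [75, 32, 16, 59]
enqueue(9): queue = [75, 32, 16, 59, 9]
enqueue(23): queue = [75, 32, 16, 59, 9, 23]
enqueue(39): queue = [75, 32, 16, 59, 9, 23, 39]
dequeue(): queue = [32, 16, 59, 9, 23, 39]
enqueue(1): queue = [32, 16, 59, 9, 23, 39, 1]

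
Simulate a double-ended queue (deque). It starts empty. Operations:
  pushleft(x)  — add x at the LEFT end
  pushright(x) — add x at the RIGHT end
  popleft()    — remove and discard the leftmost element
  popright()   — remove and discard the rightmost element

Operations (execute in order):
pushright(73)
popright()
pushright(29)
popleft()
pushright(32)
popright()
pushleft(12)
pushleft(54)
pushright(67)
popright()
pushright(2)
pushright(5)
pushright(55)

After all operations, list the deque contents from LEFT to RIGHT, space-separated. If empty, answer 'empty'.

pushright(73): [73]
popright(): []
pushright(29): [29]
popleft(): []
pushright(32): [32]
popright(): []
pushleft(12): [12]
pushleft(54): [54, 12]
pushright(67): [54, 12, 67]
popright(): [54, 12]
pushright(2): [54, 12, 2]
pushright(5): [54, 12, 2, 5]
pushright(55): [54, 12, 2, 5, 55]

Answer: 54 12 2 5 55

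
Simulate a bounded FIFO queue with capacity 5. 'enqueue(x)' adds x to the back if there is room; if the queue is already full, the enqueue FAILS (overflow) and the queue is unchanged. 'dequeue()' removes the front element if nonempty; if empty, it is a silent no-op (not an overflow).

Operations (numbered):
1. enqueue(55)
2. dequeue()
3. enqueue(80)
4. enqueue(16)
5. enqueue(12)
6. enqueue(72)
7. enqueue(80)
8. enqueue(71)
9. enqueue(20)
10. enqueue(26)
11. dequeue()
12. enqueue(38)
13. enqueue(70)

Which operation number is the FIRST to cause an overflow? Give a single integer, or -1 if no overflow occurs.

1. enqueue(55): size=1
2. dequeue(): size=0
3. enqueue(80): size=1
4. enqueue(16): size=2
5. enqueue(12): size=3
6. enqueue(72): size=4
7. enqueue(80): size=5
8. enqueue(71): size=5=cap → OVERFLOW (fail)
9. enqueue(20): size=5=cap → OVERFLOW (fail)
10. enqueue(26): size=5=cap → OVERFLOW (fail)
11. dequeue(): size=4
12. enqueue(38): size=5
13. enqueue(70): size=5=cap → OVERFLOW (fail)

Answer: 8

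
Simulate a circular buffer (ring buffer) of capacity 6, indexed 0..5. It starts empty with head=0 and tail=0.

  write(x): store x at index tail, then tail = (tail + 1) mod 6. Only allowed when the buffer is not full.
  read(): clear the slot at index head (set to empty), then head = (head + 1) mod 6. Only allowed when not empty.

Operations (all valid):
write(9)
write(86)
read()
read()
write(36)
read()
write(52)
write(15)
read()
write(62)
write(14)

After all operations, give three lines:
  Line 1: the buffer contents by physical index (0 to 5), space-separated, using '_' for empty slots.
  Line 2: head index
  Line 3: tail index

write(9): buf=[9 _ _ _ _ _], head=0, tail=1, size=1
write(86): buf=[9 86 _ _ _ _], head=0, tail=2, size=2
read(): buf=[_ 86 _ _ _ _], head=1, tail=2, size=1
read(): buf=[_ _ _ _ _ _], head=2, tail=2, size=0
write(36): buf=[_ _ 36 _ _ _], head=2, tail=3, size=1
read(): buf=[_ _ _ _ _ _], head=3, tail=3, size=0
write(52): buf=[_ _ _ 52 _ _], head=3, tail=4, size=1
write(15): buf=[_ _ _ 52 15 _], head=3, tail=5, size=2
read(): buf=[_ _ _ _ 15 _], head=4, tail=5, size=1
write(62): buf=[_ _ _ _ 15 62], head=4, tail=0, size=2
write(14): buf=[14 _ _ _ 15 62], head=4, tail=1, size=3

Answer: 14 _ _ _ 15 62
4
1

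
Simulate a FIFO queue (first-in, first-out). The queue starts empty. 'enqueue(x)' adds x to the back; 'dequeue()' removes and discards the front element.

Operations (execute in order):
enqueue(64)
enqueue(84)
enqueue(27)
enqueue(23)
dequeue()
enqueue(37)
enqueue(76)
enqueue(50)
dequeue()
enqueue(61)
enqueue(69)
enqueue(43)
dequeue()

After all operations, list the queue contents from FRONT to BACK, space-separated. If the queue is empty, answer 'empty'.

Answer: 23 37 76 50 61 69 43

Derivation:
enqueue(64): [64]
enqueue(84): [64, 84]
enqueue(27): [64, 84, 27]
enqueue(23): [64, 84, 27, 23]
dequeue(): [84, 27, 23]
enqueue(37): [84, 27, 23, 37]
enqueue(76): [84, 27, 23, 37, 76]
enqueue(50): [84, 27, 23, 37, 76, 50]
dequeue(): [27, 23, 37, 76, 50]
enqueue(61): [27, 23, 37, 76, 50, 61]
enqueue(69): [27, 23, 37, 76, 50, 61, 69]
enqueue(43): [27, 23, 37, 76, 50, 61, 69, 43]
dequeue(): [23, 37, 76, 50, 61, 69, 43]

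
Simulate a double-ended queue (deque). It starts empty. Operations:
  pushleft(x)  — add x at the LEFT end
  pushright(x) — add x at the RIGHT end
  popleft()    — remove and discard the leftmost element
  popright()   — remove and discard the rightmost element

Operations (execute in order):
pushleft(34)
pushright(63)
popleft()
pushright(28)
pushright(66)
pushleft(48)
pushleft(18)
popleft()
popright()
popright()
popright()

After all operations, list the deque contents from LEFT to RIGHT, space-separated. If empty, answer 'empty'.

Answer: 48

Derivation:
pushleft(34): [34]
pushright(63): [34, 63]
popleft(): [63]
pushright(28): [63, 28]
pushright(66): [63, 28, 66]
pushleft(48): [48, 63, 28, 66]
pushleft(18): [18, 48, 63, 28, 66]
popleft(): [48, 63, 28, 66]
popright(): [48, 63, 28]
popright(): [48, 63]
popright(): [48]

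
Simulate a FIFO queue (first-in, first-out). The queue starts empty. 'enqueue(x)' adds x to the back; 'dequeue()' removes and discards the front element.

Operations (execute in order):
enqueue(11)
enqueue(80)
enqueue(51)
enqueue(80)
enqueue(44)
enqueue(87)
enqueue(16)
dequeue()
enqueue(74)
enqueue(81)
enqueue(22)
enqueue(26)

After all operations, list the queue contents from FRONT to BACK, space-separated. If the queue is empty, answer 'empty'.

enqueue(11): [11]
enqueue(80): [11, 80]
enqueue(51): [11, 80, 51]
enqueue(80): [11, 80, 51, 80]
enqueue(44): [11, 80, 51, 80, 44]
enqueue(87): [11, 80, 51, 80, 44, 87]
enqueue(16): [11, 80, 51, 80, 44, 87, 16]
dequeue(): [80, 51, 80, 44, 87, 16]
enqueue(74): [80, 51, 80, 44, 87, 16, 74]
enqueue(81): [80, 51, 80, 44, 87, 16, 74, 81]
enqueue(22): [80, 51, 80, 44, 87, 16, 74, 81, 22]
enqueue(26): [80, 51, 80, 44, 87, 16, 74, 81, 22, 26]

Answer: 80 51 80 44 87 16 74 81 22 26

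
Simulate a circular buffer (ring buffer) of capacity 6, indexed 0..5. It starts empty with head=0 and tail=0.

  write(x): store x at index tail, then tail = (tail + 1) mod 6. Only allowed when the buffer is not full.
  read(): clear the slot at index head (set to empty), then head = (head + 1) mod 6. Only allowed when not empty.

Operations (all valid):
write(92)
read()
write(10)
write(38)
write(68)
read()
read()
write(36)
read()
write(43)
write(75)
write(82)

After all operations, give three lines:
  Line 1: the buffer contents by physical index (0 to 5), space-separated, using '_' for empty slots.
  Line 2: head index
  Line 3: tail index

Answer: 75 82 _ _ 36 43
4
2

Derivation:
write(92): buf=[92 _ _ _ _ _], head=0, tail=1, size=1
read(): buf=[_ _ _ _ _ _], head=1, tail=1, size=0
write(10): buf=[_ 10 _ _ _ _], head=1, tail=2, size=1
write(38): buf=[_ 10 38 _ _ _], head=1, tail=3, size=2
write(68): buf=[_ 10 38 68 _ _], head=1, tail=4, size=3
read(): buf=[_ _ 38 68 _ _], head=2, tail=4, size=2
read(): buf=[_ _ _ 68 _ _], head=3, tail=4, size=1
write(36): buf=[_ _ _ 68 36 _], head=3, tail=5, size=2
read(): buf=[_ _ _ _ 36 _], head=4, tail=5, size=1
write(43): buf=[_ _ _ _ 36 43], head=4, tail=0, size=2
write(75): buf=[75 _ _ _ 36 43], head=4, tail=1, size=3
write(82): buf=[75 82 _ _ 36 43], head=4, tail=2, size=4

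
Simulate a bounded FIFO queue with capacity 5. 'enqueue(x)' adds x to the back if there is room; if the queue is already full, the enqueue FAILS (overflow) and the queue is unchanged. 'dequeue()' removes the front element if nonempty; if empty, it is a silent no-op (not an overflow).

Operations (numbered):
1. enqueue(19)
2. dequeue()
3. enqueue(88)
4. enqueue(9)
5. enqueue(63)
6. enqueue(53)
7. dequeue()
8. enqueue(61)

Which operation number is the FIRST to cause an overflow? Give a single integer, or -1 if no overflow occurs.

1. enqueue(19): size=1
2. dequeue(): size=0
3. enqueue(88): size=1
4. enqueue(9): size=2
5. enqueue(63): size=3
6. enqueue(53): size=4
7. dequeue(): size=3
8. enqueue(61): size=4

Answer: -1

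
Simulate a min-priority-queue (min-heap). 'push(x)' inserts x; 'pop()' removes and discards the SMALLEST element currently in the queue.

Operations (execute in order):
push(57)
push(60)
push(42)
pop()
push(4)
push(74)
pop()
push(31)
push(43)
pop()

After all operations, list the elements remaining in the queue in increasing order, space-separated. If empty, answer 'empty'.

Answer: 43 57 60 74

Derivation:
push(57): heap contents = [57]
push(60): heap contents = [57, 60]
push(42): heap contents = [42, 57, 60]
pop() → 42: heap contents = [57, 60]
push(4): heap contents = [4, 57, 60]
push(74): heap contents = [4, 57, 60, 74]
pop() → 4: heap contents = [57, 60, 74]
push(31): heap contents = [31, 57, 60, 74]
push(43): heap contents = [31, 43, 57, 60, 74]
pop() → 31: heap contents = [43, 57, 60, 74]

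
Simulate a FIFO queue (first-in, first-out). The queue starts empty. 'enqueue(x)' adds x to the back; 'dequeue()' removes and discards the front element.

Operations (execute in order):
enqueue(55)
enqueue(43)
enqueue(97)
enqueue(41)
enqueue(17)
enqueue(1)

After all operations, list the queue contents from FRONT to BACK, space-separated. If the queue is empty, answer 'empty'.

enqueue(55): [55]
enqueue(43): [55, 43]
enqueue(97): [55, 43, 97]
enqueue(41): [55, 43, 97, 41]
enqueue(17): [55, 43, 97, 41, 17]
enqueue(1): [55, 43, 97, 41, 17, 1]

Answer: 55 43 97 41 17 1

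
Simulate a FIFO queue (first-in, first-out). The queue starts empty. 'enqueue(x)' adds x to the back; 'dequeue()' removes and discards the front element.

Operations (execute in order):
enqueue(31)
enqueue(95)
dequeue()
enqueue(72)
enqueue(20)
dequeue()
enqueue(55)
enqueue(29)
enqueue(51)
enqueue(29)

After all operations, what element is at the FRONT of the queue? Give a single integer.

Answer: 72

Derivation:
enqueue(31): queue = [31]
enqueue(95): queue = [31, 95]
dequeue(): queue = [95]
enqueue(72): queue = [95, 72]
enqueue(20): queue = [95, 72, 20]
dequeue(): queue = [72, 20]
enqueue(55): queue = [72, 20, 55]
enqueue(29): queue = [72, 20, 55, 29]
enqueue(51): queue = [72, 20, 55, 29, 51]
enqueue(29): queue = [72, 20, 55, 29, 51, 29]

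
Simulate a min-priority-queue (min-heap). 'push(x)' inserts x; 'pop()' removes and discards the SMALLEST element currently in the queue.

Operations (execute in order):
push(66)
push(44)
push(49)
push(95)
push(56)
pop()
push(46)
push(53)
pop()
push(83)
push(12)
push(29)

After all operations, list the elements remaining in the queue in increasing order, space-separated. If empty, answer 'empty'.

Answer: 12 29 49 53 56 66 83 95

Derivation:
push(66): heap contents = [66]
push(44): heap contents = [44, 66]
push(49): heap contents = [44, 49, 66]
push(95): heap contents = [44, 49, 66, 95]
push(56): heap contents = [44, 49, 56, 66, 95]
pop() → 44: heap contents = [49, 56, 66, 95]
push(46): heap contents = [46, 49, 56, 66, 95]
push(53): heap contents = [46, 49, 53, 56, 66, 95]
pop() → 46: heap contents = [49, 53, 56, 66, 95]
push(83): heap contents = [49, 53, 56, 66, 83, 95]
push(12): heap contents = [12, 49, 53, 56, 66, 83, 95]
push(29): heap contents = [12, 29, 49, 53, 56, 66, 83, 95]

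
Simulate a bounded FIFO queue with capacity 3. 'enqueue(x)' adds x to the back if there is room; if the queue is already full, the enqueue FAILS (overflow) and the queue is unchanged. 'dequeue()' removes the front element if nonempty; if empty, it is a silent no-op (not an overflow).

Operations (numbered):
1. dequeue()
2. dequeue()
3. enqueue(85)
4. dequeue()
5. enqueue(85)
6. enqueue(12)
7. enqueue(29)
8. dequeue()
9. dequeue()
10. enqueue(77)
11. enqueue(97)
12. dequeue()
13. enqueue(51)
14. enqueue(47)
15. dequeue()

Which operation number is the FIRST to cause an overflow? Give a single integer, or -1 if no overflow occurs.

Answer: 14

Derivation:
1. dequeue(): empty, no-op, size=0
2. dequeue(): empty, no-op, size=0
3. enqueue(85): size=1
4. dequeue(): size=0
5. enqueue(85): size=1
6. enqueue(12): size=2
7. enqueue(29): size=3
8. dequeue(): size=2
9. dequeue(): size=1
10. enqueue(77): size=2
11. enqueue(97): size=3
12. dequeue(): size=2
13. enqueue(51): size=3
14. enqueue(47): size=3=cap → OVERFLOW (fail)
15. dequeue(): size=2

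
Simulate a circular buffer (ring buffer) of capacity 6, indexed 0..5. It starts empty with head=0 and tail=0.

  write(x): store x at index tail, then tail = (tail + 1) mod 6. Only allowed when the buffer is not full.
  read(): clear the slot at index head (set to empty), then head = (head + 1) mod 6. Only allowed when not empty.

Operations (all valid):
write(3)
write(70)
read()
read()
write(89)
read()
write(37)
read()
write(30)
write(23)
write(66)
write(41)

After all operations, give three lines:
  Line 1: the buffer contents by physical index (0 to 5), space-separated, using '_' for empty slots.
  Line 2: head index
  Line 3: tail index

Answer: 66 41 _ _ 30 23
4
2

Derivation:
write(3): buf=[3 _ _ _ _ _], head=0, tail=1, size=1
write(70): buf=[3 70 _ _ _ _], head=0, tail=2, size=2
read(): buf=[_ 70 _ _ _ _], head=1, tail=2, size=1
read(): buf=[_ _ _ _ _ _], head=2, tail=2, size=0
write(89): buf=[_ _ 89 _ _ _], head=2, tail=3, size=1
read(): buf=[_ _ _ _ _ _], head=3, tail=3, size=0
write(37): buf=[_ _ _ 37 _ _], head=3, tail=4, size=1
read(): buf=[_ _ _ _ _ _], head=4, tail=4, size=0
write(30): buf=[_ _ _ _ 30 _], head=4, tail=5, size=1
write(23): buf=[_ _ _ _ 30 23], head=4, tail=0, size=2
write(66): buf=[66 _ _ _ 30 23], head=4, tail=1, size=3
write(41): buf=[66 41 _ _ 30 23], head=4, tail=2, size=4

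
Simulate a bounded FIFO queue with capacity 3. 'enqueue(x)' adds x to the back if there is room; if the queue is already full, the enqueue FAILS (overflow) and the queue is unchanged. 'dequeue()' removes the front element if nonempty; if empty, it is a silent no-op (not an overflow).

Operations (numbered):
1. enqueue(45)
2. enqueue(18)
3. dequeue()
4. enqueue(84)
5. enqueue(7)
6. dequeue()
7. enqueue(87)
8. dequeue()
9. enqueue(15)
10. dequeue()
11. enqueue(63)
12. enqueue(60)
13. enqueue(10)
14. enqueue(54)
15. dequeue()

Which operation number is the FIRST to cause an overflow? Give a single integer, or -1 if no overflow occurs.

1. enqueue(45): size=1
2. enqueue(18): size=2
3. dequeue(): size=1
4. enqueue(84): size=2
5. enqueue(7): size=3
6. dequeue(): size=2
7. enqueue(87): size=3
8. dequeue(): size=2
9. enqueue(15): size=3
10. dequeue(): size=2
11. enqueue(63): size=3
12. enqueue(60): size=3=cap → OVERFLOW (fail)
13. enqueue(10): size=3=cap → OVERFLOW (fail)
14. enqueue(54): size=3=cap → OVERFLOW (fail)
15. dequeue(): size=2

Answer: 12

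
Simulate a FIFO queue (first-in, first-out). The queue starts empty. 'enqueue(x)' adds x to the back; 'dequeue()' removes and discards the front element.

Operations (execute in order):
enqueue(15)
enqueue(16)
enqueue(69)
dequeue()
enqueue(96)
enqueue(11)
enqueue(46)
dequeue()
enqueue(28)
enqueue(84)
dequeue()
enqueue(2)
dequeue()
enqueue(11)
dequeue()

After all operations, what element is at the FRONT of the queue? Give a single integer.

enqueue(15): queue = [15]
enqueue(16): queue = [15, 16]
enqueue(69): queue = [15, 16, 69]
dequeue(): queue = [16, 69]
enqueue(96): queue = [16, 69, 96]
enqueue(11): queue = [16, 69, 96, 11]
enqueue(46): queue = [16, 69, 96, 11, 46]
dequeue(): queue = [69, 96, 11, 46]
enqueue(28): queue = [69, 96, 11, 46, 28]
enqueue(84): queue = [69, 96, 11, 46, 28, 84]
dequeue(): queue = [96, 11, 46, 28, 84]
enqueue(2): queue = [96, 11, 46, 28, 84, 2]
dequeue(): queue = [11, 46, 28, 84, 2]
enqueue(11): queue = [11, 46, 28, 84, 2, 11]
dequeue(): queue = [46, 28, 84, 2, 11]

Answer: 46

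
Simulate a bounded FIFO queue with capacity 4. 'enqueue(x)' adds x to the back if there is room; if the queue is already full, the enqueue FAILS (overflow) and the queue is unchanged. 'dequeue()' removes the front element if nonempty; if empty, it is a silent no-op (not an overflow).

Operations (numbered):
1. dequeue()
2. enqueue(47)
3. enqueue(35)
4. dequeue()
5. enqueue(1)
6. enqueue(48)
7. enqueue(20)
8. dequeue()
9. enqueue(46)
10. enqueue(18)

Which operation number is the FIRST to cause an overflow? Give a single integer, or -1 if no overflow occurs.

1. dequeue(): empty, no-op, size=0
2. enqueue(47): size=1
3. enqueue(35): size=2
4. dequeue(): size=1
5. enqueue(1): size=2
6. enqueue(48): size=3
7. enqueue(20): size=4
8. dequeue(): size=3
9. enqueue(46): size=4
10. enqueue(18): size=4=cap → OVERFLOW (fail)

Answer: 10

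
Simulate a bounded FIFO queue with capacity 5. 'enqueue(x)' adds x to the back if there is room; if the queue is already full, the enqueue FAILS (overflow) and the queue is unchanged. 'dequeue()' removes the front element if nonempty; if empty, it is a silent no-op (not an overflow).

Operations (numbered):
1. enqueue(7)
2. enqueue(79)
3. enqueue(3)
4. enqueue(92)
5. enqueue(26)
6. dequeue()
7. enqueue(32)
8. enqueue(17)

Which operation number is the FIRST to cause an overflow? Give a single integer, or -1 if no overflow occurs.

1. enqueue(7): size=1
2. enqueue(79): size=2
3. enqueue(3): size=3
4. enqueue(92): size=4
5. enqueue(26): size=5
6. dequeue(): size=4
7. enqueue(32): size=5
8. enqueue(17): size=5=cap → OVERFLOW (fail)

Answer: 8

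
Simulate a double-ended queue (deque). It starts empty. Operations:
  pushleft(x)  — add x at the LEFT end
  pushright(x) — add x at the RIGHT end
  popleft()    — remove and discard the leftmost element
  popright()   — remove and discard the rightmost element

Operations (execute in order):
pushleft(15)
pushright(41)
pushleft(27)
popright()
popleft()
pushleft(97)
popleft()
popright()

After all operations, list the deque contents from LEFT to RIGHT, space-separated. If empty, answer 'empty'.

Answer: empty

Derivation:
pushleft(15): [15]
pushright(41): [15, 41]
pushleft(27): [27, 15, 41]
popright(): [27, 15]
popleft(): [15]
pushleft(97): [97, 15]
popleft(): [15]
popright(): []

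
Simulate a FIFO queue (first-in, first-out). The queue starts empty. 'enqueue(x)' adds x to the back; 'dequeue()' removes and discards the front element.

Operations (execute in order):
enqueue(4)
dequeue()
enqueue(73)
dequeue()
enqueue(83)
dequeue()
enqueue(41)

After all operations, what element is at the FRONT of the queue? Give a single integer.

enqueue(4): queue = [4]
dequeue(): queue = []
enqueue(73): queue = [73]
dequeue(): queue = []
enqueue(83): queue = [83]
dequeue(): queue = []
enqueue(41): queue = [41]

Answer: 41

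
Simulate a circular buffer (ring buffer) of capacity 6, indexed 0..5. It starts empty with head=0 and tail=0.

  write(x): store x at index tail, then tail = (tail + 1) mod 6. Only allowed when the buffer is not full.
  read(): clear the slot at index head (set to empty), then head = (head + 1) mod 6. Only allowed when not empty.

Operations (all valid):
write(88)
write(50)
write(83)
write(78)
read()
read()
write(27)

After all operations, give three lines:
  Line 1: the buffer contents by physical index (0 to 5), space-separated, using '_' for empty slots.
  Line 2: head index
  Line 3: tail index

Answer: _ _ 83 78 27 _
2
5

Derivation:
write(88): buf=[88 _ _ _ _ _], head=0, tail=1, size=1
write(50): buf=[88 50 _ _ _ _], head=0, tail=2, size=2
write(83): buf=[88 50 83 _ _ _], head=0, tail=3, size=3
write(78): buf=[88 50 83 78 _ _], head=0, tail=4, size=4
read(): buf=[_ 50 83 78 _ _], head=1, tail=4, size=3
read(): buf=[_ _ 83 78 _ _], head=2, tail=4, size=2
write(27): buf=[_ _ 83 78 27 _], head=2, tail=5, size=3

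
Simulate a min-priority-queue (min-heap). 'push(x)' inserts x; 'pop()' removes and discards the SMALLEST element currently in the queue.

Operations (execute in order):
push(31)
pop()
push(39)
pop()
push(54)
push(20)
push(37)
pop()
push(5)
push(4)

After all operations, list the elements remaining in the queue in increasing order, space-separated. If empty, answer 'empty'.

push(31): heap contents = [31]
pop() → 31: heap contents = []
push(39): heap contents = [39]
pop() → 39: heap contents = []
push(54): heap contents = [54]
push(20): heap contents = [20, 54]
push(37): heap contents = [20, 37, 54]
pop() → 20: heap contents = [37, 54]
push(5): heap contents = [5, 37, 54]
push(4): heap contents = [4, 5, 37, 54]

Answer: 4 5 37 54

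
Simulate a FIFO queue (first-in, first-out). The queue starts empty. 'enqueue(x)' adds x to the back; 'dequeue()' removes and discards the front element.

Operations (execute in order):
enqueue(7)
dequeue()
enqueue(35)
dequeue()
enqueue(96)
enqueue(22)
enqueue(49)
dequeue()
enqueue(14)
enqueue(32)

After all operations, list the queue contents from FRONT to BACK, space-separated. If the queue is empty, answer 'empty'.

Answer: 22 49 14 32

Derivation:
enqueue(7): [7]
dequeue(): []
enqueue(35): [35]
dequeue(): []
enqueue(96): [96]
enqueue(22): [96, 22]
enqueue(49): [96, 22, 49]
dequeue(): [22, 49]
enqueue(14): [22, 49, 14]
enqueue(32): [22, 49, 14, 32]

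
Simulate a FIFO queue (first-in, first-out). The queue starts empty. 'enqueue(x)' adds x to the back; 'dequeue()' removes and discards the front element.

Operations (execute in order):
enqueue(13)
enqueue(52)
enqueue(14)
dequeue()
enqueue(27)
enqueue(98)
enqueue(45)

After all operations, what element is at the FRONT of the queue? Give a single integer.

enqueue(13): queue = [13]
enqueue(52): queue = [13, 52]
enqueue(14): queue = [13, 52, 14]
dequeue(): queue = [52, 14]
enqueue(27): queue = [52, 14, 27]
enqueue(98): queue = [52, 14, 27, 98]
enqueue(45): queue = [52, 14, 27, 98, 45]

Answer: 52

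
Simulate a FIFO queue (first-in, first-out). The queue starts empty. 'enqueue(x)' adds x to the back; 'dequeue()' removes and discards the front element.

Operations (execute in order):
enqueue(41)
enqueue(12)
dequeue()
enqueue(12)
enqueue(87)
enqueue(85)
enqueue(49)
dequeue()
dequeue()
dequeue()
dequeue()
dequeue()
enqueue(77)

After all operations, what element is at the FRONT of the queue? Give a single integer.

Answer: 77

Derivation:
enqueue(41): queue = [41]
enqueue(12): queue = [41, 12]
dequeue(): queue = [12]
enqueue(12): queue = [12, 12]
enqueue(87): queue = [12, 12, 87]
enqueue(85): queue = [12, 12, 87, 85]
enqueue(49): queue = [12, 12, 87, 85, 49]
dequeue(): queue = [12, 87, 85, 49]
dequeue(): queue = [87, 85, 49]
dequeue(): queue = [85, 49]
dequeue(): queue = [49]
dequeue(): queue = []
enqueue(77): queue = [77]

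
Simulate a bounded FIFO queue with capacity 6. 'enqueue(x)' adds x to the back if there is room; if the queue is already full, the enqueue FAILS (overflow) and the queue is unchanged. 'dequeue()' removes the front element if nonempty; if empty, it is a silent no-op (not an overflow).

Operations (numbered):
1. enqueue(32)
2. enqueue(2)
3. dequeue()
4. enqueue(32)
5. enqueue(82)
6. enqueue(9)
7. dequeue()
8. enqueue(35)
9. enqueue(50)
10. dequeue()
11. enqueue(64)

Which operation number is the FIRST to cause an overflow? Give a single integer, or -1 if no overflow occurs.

1. enqueue(32): size=1
2. enqueue(2): size=2
3. dequeue(): size=1
4. enqueue(32): size=2
5. enqueue(82): size=3
6. enqueue(9): size=4
7. dequeue(): size=3
8. enqueue(35): size=4
9. enqueue(50): size=5
10. dequeue(): size=4
11. enqueue(64): size=5

Answer: -1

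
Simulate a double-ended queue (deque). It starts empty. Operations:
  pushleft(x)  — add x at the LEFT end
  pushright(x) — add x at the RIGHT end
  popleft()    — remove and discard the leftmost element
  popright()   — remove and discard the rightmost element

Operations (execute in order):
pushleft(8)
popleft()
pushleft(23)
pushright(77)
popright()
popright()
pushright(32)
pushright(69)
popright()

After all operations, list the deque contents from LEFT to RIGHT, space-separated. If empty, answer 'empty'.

Answer: 32

Derivation:
pushleft(8): [8]
popleft(): []
pushleft(23): [23]
pushright(77): [23, 77]
popright(): [23]
popright(): []
pushright(32): [32]
pushright(69): [32, 69]
popright(): [32]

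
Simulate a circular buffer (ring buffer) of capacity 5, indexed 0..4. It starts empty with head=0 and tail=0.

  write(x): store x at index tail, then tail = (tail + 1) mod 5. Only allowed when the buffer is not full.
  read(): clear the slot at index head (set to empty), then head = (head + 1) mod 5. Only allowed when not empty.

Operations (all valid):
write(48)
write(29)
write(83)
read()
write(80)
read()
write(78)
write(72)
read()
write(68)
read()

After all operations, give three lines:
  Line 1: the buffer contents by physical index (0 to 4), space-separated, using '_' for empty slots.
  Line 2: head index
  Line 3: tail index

Answer: 72 68 _ _ 78
4
2

Derivation:
write(48): buf=[48 _ _ _ _], head=0, tail=1, size=1
write(29): buf=[48 29 _ _ _], head=0, tail=2, size=2
write(83): buf=[48 29 83 _ _], head=0, tail=3, size=3
read(): buf=[_ 29 83 _ _], head=1, tail=3, size=2
write(80): buf=[_ 29 83 80 _], head=1, tail=4, size=3
read(): buf=[_ _ 83 80 _], head=2, tail=4, size=2
write(78): buf=[_ _ 83 80 78], head=2, tail=0, size=3
write(72): buf=[72 _ 83 80 78], head=2, tail=1, size=4
read(): buf=[72 _ _ 80 78], head=3, tail=1, size=3
write(68): buf=[72 68 _ 80 78], head=3, tail=2, size=4
read(): buf=[72 68 _ _ 78], head=4, tail=2, size=3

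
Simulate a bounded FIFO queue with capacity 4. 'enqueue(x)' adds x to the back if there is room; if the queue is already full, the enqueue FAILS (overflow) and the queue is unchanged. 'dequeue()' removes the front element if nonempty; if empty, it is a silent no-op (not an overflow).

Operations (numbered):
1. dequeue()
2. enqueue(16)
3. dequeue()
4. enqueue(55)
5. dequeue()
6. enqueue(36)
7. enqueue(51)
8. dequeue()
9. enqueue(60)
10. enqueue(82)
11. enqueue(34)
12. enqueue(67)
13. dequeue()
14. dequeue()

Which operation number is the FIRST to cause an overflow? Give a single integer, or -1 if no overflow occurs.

Answer: 12

Derivation:
1. dequeue(): empty, no-op, size=0
2. enqueue(16): size=1
3. dequeue(): size=0
4. enqueue(55): size=1
5. dequeue(): size=0
6. enqueue(36): size=1
7. enqueue(51): size=2
8. dequeue(): size=1
9. enqueue(60): size=2
10. enqueue(82): size=3
11. enqueue(34): size=4
12. enqueue(67): size=4=cap → OVERFLOW (fail)
13. dequeue(): size=3
14. dequeue(): size=2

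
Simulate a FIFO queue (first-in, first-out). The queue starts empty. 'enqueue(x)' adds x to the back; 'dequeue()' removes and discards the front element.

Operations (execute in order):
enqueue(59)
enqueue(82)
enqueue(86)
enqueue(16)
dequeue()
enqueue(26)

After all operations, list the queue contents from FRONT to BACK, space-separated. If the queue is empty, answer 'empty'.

enqueue(59): [59]
enqueue(82): [59, 82]
enqueue(86): [59, 82, 86]
enqueue(16): [59, 82, 86, 16]
dequeue(): [82, 86, 16]
enqueue(26): [82, 86, 16, 26]

Answer: 82 86 16 26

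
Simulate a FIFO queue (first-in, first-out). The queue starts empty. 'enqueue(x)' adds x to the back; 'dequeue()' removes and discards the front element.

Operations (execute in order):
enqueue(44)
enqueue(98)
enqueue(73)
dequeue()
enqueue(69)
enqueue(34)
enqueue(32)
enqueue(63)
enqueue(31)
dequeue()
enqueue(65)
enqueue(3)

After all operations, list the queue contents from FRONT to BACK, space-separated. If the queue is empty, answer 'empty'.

Answer: 73 69 34 32 63 31 65 3

Derivation:
enqueue(44): [44]
enqueue(98): [44, 98]
enqueue(73): [44, 98, 73]
dequeue(): [98, 73]
enqueue(69): [98, 73, 69]
enqueue(34): [98, 73, 69, 34]
enqueue(32): [98, 73, 69, 34, 32]
enqueue(63): [98, 73, 69, 34, 32, 63]
enqueue(31): [98, 73, 69, 34, 32, 63, 31]
dequeue(): [73, 69, 34, 32, 63, 31]
enqueue(65): [73, 69, 34, 32, 63, 31, 65]
enqueue(3): [73, 69, 34, 32, 63, 31, 65, 3]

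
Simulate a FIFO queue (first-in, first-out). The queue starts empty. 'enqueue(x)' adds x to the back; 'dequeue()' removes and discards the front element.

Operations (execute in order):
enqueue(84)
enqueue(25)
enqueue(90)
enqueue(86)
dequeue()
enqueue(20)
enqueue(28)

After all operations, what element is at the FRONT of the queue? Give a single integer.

Answer: 25

Derivation:
enqueue(84): queue = [84]
enqueue(25): queue = [84, 25]
enqueue(90): queue = [84, 25, 90]
enqueue(86): queue = [84, 25, 90, 86]
dequeue(): queue = [25, 90, 86]
enqueue(20): queue = [25, 90, 86, 20]
enqueue(28): queue = [25, 90, 86, 20, 28]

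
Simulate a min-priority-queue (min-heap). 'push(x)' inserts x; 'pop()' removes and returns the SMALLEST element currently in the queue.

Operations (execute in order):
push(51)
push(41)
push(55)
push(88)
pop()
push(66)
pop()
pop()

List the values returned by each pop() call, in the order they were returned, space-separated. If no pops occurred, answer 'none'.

Answer: 41 51 55

Derivation:
push(51): heap contents = [51]
push(41): heap contents = [41, 51]
push(55): heap contents = [41, 51, 55]
push(88): heap contents = [41, 51, 55, 88]
pop() → 41: heap contents = [51, 55, 88]
push(66): heap contents = [51, 55, 66, 88]
pop() → 51: heap contents = [55, 66, 88]
pop() → 55: heap contents = [66, 88]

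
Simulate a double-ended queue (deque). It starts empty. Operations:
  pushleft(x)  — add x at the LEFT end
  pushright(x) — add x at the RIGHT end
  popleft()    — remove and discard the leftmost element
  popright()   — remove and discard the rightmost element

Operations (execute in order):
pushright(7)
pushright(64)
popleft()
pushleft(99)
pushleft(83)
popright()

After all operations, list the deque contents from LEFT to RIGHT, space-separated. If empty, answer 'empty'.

pushright(7): [7]
pushright(64): [7, 64]
popleft(): [64]
pushleft(99): [99, 64]
pushleft(83): [83, 99, 64]
popright(): [83, 99]

Answer: 83 99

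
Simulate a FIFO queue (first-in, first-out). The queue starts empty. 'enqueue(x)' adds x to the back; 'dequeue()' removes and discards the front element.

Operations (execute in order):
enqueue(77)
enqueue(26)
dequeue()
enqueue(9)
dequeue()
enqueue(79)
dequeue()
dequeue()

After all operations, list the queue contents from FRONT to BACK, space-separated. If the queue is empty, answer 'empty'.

Answer: empty

Derivation:
enqueue(77): [77]
enqueue(26): [77, 26]
dequeue(): [26]
enqueue(9): [26, 9]
dequeue(): [9]
enqueue(79): [9, 79]
dequeue(): [79]
dequeue(): []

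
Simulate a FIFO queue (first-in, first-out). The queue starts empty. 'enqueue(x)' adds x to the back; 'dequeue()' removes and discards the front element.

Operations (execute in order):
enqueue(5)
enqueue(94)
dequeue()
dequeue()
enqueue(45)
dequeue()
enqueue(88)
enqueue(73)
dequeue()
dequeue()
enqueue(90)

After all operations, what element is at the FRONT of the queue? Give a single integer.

enqueue(5): queue = [5]
enqueue(94): queue = [5, 94]
dequeue(): queue = [94]
dequeue(): queue = []
enqueue(45): queue = [45]
dequeue(): queue = []
enqueue(88): queue = [88]
enqueue(73): queue = [88, 73]
dequeue(): queue = [73]
dequeue(): queue = []
enqueue(90): queue = [90]

Answer: 90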